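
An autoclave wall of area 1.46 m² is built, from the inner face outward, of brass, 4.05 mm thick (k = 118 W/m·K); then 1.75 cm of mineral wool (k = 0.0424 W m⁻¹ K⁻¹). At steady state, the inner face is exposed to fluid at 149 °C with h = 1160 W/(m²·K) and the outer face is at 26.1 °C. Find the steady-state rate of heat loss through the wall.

Q = 434 W

Resistance network (inner→outer):
  R_conv,in = 1/(hA) = 1/(1160·1.46) = 5.905×10^-4 K/W
  R_brass = L/(kA) = 0.00405/(118·1.46) = 2.351×10^-5 K/W
  R_mineral wool = L/(kA) = 0.0175/(0.0424·1.46) = 0.2827 K/W
ΣR = 5.905×10^-4 + 2.351×10^-5 + 0.2827 = 0.2833 K/W
Q = ΔT/ΣR = (149 °C − 26.1 °C)/0.2833 = 434 W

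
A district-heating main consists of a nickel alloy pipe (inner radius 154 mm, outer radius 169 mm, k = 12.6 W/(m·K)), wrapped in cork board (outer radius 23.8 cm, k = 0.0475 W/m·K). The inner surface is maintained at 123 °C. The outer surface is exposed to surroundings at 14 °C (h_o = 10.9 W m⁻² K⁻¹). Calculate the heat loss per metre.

Treat each layer as a resistance in series:
  R'_nickel alloy = ln(0.169/0.154)/(2πk) = 0.09295/(2π·12.6) = 0.001174 m·K/W
  R'_cork board = ln(0.238/0.169)/(2πk) = 0.3424/(2π·0.0475) = 1.147 m·K/W
  R'_conv,out = 1/(2πr h) = 1/(2π·0.238·10.9) = 0.06135 m·K/W
ΣR = 0.001174 + 1.147 + 0.06135 = 1.210 m·K/W
Q' = ΔT/ΣR = (123 °C − 14 °C)/1.210 = 90.1 W/m

Q' = 90.1 W/m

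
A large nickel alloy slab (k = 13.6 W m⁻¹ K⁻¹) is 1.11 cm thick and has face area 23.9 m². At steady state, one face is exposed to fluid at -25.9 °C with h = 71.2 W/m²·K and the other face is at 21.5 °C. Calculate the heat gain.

Treat each layer as a resistance in series:
  R_conv,in = 1/(hA) = 1/(71.2·23.9) = 5.877×10^-4 K/W
  R_nickel alloy = L/(kA) = 0.0111/(13.6·23.9) = 3.415×10^-5 K/W
ΣR = 5.877×10^-4 + 3.415×10^-5 = 6.219×10^-4 K/W
Q = ΔT/ΣR = (-25.9 °C − 21.5 °C)/6.219×10^-4 = -76200 W
(Negative Q ⇒ heat flows inward; heat gain = 76200 W.)

Q = 76200 W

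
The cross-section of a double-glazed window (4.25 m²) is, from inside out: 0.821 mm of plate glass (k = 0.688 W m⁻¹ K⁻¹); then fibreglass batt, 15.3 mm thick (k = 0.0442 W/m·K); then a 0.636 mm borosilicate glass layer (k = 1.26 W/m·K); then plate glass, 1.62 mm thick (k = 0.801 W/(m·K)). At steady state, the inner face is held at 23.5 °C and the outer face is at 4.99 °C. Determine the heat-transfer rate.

Resistance network (inner→outer):
  R_plate glass = L/(kA) = 8.21×10^-4/(0.688·4.25) = 2.808×10^-4 K/W
  R_fibreglass batt = L/(kA) = 0.0153/(0.0442·4.25) = 0.08145 K/W
  R_borosilicate glass = L/(kA) = 6.36×10^-4/(1.26·4.25) = 1.188×10^-4 K/W
  R_plate glass = L/(kA) = 0.00162/(0.801·4.25) = 4.759×10^-4 K/W
ΣR = 2.808×10^-4 + 0.08145 + 1.188×10^-4 + 4.759×10^-4 = 0.08233 K/W
Q = ΔT/ΣR = (23.5 °C − 4.99 °C)/0.08233 = 225 W

Q = 225 W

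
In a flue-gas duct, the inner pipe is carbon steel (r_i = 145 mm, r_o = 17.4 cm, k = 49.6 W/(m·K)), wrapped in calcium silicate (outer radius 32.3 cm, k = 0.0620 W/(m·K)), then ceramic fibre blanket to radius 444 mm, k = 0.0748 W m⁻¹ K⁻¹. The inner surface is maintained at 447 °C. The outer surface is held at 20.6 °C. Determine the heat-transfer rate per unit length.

Q' = 188 W/m

Resistance network (inner→outer):
  R'_carbon steel = ln(0.174/0.145)/(2πk) = 0.1823/(2π·49.6) = 5.850×10^-4 m·K/W
  R'_calcium silicate = ln(0.323/0.174)/(2πk) = 0.6186/(2π·0.0620) = 1.588 m·K/W
  R'_ceramic fibre blanket = ln(0.444/0.323)/(2πk) = 0.3182/(2π·0.0748) = 0.6770 m·K/W
ΣR = 5.850×10^-4 + 1.588 + 0.6770 = 2.266 m·K/W
Q' = ΔT/ΣR = (447 °C − 20.6 °C)/2.266 = 188 W/m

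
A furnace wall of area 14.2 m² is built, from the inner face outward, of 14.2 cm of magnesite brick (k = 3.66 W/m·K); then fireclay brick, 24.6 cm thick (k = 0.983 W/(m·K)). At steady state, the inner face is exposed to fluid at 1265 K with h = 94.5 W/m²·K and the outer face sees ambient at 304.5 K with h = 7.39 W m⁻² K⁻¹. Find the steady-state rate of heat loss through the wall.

Q = 31.4 kW

Series thermal resistances, inner to outer:
  R_conv,in = 1/(hA) = 1/(94.5·14.2) = 7.452×10^-4 K/W
  R_magnesite brick = L/(kA) = 0.142/(3.66·14.2) = 0.002732 K/W
  R_fireclay brick = L/(kA) = 0.246/(0.983·14.2) = 0.01762 K/W
  R_conv,out = 1/(hA) = 1/(7.39·14.2) = 0.009529 K/W
ΣR = 7.452×10^-4 + 0.002732 + 0.01762 + 0.009529 = 0.03063 K/W
Q = ΔT/ΣR = (1265 K − 304.5 K)/0.03063 = 31400 W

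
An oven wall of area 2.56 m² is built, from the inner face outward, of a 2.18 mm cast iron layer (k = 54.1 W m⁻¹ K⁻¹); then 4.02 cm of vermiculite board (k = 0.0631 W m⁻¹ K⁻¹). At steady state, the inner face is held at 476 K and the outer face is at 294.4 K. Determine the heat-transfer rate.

Series thermal resistances, inner to outer:
  R_cast iron = L/(kA) = 0.00218/(54.1·2.56) = 1.574×10^-5 K/W
  R_vermiculite board = L/(kA) = 0.0402/(0.0631·2.56) = 0.2489 K/W
ΣR = 1.574×10^-5 + 0.2489 = 0.2489 K/W
Q = ΔT/ΣR = (476 K − 294.4 K)/0.2489 = 730 W

Q = 730 W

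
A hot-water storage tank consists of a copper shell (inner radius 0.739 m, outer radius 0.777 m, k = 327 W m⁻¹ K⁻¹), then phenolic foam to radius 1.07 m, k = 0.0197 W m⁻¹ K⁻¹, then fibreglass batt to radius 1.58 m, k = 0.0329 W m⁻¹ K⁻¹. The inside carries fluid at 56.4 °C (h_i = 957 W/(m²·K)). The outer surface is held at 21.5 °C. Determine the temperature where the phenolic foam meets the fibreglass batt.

Resistance network (inner→outer):
  R_conv,in = 1/(4πr²h) = 1/(4π·0.739²·957) = 1.523×10^-4 K/W
  R_copper = (1/0.739 − 1/0.777)/(4πk) = 0.06618/(4π·327) = 1.610×10^-5 K/W
  R_phenolic foam = (1/0.777 − 1/1.07)/(4πk) = 0.3524/(4π·0.0197) = 1.424 K/W
  R_fibreglass batt = (1/1.07 − 1/1.58)/(4πk) = 0.3017/(4π·0.0329) = 0.7297 K/W
ΣR = 1.523×10^-4 + 1.610×10^-5 + 1.424 + 0.7297 = 2.154 K/W
Q = ΔT/ΣR = (56.4 °C − 21.5 °C)/2.154 = 16.20 W
From the inner boundary to the phenolic foam/fibreglass batt interface, ΣR_partial = 1.424 K/W.
T_interface = T_in − Q·ΣR_partial = 56.4 °C − (16.20)(1.424) = 33.3 °C

T = 33.3 °C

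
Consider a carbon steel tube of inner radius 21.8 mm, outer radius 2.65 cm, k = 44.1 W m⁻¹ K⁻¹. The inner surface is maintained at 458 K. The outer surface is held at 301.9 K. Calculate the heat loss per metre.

Q' = 2.22×10^5 W/m

Q' = 2πk·ΔT/ln(r₂/r₁) = 2π × 44.1 × 156.1 / ln(0.0265/0.0218) = 2.22×10^5 W/m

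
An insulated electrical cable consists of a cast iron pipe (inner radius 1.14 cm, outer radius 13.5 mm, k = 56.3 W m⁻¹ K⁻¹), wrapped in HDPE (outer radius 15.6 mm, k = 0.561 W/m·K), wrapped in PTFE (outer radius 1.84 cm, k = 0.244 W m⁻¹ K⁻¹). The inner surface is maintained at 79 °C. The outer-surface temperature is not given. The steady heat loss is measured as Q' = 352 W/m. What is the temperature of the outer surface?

T_out = 26.5 °C

Series resistances:
  R'_cast iron = ln(0.0135/0.0114)/(2πk) = 0.1691/(2π·56.3) = 4.780×10^-4 m·K/W
  R'_HDPE = ln(0.0156/0.0135)/(2πk) = 0.1446/(2π·0.561) = 0.04102 m·K/W
  R'_PTFE = ln(0.0184/0.0156)/(2πk) = 0.1651/(2π·0.244) = 0.1077 m·K/W
ΣR = 0.1492 m·K/W
ΔT = Q'·ΣR = 352 × 0.1492 = 52.52 K
Heat flows outward, so T_out = T_in − ΔT = 79 − 52.52 = 26.5 °C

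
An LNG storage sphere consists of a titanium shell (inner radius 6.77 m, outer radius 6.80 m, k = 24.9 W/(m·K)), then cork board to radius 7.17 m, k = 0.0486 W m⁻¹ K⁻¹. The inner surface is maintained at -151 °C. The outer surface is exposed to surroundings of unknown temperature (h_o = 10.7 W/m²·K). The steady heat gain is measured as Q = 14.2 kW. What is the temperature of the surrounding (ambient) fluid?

T_out = 27.5 °C

Sum the resistances:
  R_titanium = (1/6.77 − 1/6.80)/(4πk) = 6.517×10^-4/(4π·24.9) = 2.083×10^-6 K/W
  R_cork board = (1/6.80 − 1/7.17)/(4πk) = 0.007589/(4π·0.0486) = 0.01243 K/W
  R_conv,out = 1/(4πr²h) = 1/(4π·7.17²·10.7) = 1.447×10^-4 K/W
ΣR = 0.01257 K/W
ΔT = Q·ΣR = 14200 × 0.01257 = 178.5 K
Heat flows inward, so T_out = T_in + ΔT = -151 + 178.5 = 27.5 °C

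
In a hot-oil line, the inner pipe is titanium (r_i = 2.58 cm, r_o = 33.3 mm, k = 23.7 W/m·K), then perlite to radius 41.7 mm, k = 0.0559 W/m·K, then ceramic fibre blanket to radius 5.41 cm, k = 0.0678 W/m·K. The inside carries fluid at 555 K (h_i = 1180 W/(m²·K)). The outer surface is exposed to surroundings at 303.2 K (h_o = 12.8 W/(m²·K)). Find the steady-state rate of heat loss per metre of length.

Q' = 169 W/m

Resistance network (inner→outer):
  R'_conv,in = 1/(2πr h) = 1/(2π·0.0258·1180) = 0.005228 m·K/W
  R'_titanium = ln(0.0333/0.0258)/(2πk) = 0.2552/(2π·23.7) = 0.001714 m·K/W
  R'_perlite = ln(0.0417/0.0333)/(2πk) = 0.2249/(2π·0.0559) = 0.6404 m·K/W
  R'_ceramic fibre blanket = ln(0.0541/0.0417)/(2πk) = 0.2603/(2π·0.0678) = 0.6111 m·K/W
  R'_conv,out = 1/(2πr h) = 1/(2π·0.0541·12.8) = 0.2298 m·K/W
ΣR = 0.005228 + 0.001714 + 0.6404 + 0.6111 + 0.2298 = 1.488 m·K/W
Q' = ΔT/ΣR = (555 K − 303.2 K)/1.488 = 169 W/m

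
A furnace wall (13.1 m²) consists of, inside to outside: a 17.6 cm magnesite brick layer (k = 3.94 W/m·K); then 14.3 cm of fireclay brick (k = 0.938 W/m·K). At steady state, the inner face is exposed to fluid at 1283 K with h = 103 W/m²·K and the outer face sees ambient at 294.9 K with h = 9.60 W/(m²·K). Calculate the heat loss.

Q = 41.6 kW

Treat each layer as a resistance in series:
  R_conv,in = 1/(hA) = 1/(103·13.1) = 7.411×10^-4 K/W
  R_magnesite brick = L/(kA) = 0.176/(3.94·13.1) = 0.003410 K/W
  R_fireclay brick = L/(kA) = 0.143/(0.938·13.1) = 0.01164 K/W
  R_conv,out = 1/(hA) = 1/(9.60·13.1) = 0.007952 K/W
ΣR = 7.411×10^-4 + 0.003410 + 0.01164 + 0.007952 = 0.02374 K/W
Q = ΔT/ΣR = (1283 K − 294.9 K)/0.02374 = 41600 W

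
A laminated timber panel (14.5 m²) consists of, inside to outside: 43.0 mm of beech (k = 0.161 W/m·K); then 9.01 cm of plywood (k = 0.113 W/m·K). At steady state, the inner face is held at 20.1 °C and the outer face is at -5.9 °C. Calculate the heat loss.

Treat each layer as a resistance in series:
  R_beech = L/(kA) = 0.0430/(0.161·14.5) = 0.01842 K/W
  R_plywood = L/(kA) = 0.0901/(0.113·14.5) = 0.05499 K/W
ΣR = 0.01842 + 0.05499 = 0.07341 K/W
Q = ΔT/ΣR = (20.1 °C − -5.9 °C)/0.07341 = 354 W

Q = 354 W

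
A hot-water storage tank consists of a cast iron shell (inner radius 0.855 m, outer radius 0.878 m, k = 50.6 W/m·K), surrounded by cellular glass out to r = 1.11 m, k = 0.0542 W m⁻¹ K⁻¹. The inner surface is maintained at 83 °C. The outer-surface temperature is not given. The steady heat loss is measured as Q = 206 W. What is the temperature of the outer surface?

T_out = 11.0 °C

Sum the resistances:
  R_cast iron = (1/0.855 − 1/0.878)/(4πk) = 0.03064/(4π·50.6) = 4.818×10^-5 K/W
  R_cellular glass = (1/0.878 − 1/1.11)/(4πk) = 0.2381/(4π·0.0542) = 0.3495 K/W
ΣR = 0.3496 K/W
ΔT = Q·ΣR = 206 × 0.3496 = 72.02 K
Heat flows outward, so T_out = T_in − ΔT = 83 − 72.02 = 11.0 °C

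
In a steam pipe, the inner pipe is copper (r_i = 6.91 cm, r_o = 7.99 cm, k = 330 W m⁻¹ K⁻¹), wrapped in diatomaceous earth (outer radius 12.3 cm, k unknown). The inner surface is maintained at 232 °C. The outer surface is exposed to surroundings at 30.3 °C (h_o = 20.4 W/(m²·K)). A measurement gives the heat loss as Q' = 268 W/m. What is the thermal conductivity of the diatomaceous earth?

ΣR = ΔT/Q' = |232 − 30.3|/268 = 0.7526 m·K/W
Known resistances:
  R'_copper = ln(0.0799/0.0691)/(2πk) = 0.1452/(2π·330) = 7.004×10^-5 m·K/W
  R'_conv,out = 1/(2πr h) = 1/(2π·0.123·20.4) = 0.06343 m·K/W
R_diatomaceous earth = ΣR − ΣR_known = 0.7526 − 0.06350 = 0.6891 m·K/W
ln(r₂/r₁)/(2πk) = 0.6891 ⇒ k = 0.4314/(2π·0.6891) = 0.0996 W/m·K

k = 0.0996 W/m·K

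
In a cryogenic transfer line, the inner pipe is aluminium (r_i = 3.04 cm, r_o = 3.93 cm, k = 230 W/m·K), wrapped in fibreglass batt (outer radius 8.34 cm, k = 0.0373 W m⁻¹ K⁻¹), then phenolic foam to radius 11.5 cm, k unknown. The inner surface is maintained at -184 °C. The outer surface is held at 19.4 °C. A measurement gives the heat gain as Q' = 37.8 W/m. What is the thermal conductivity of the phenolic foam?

ΣR = ΔT/Q' = |-184 − 19.4|/37.8 = 5.381 m·K/W
Known resistances:
  R'_aluminium = ln(0.0393/0.0304)/(2πk) = 0.2568/(2π·230) = 1.777×10^-4 m·K/W
  R'_fibreglass batt = ln(0.0834/0.0393)/(2πk) = 0.7524/(2π·0.0373) = 3.211 m·K/W
R_phenolic foam = ΣR − ΣR_known = 5.381 − 3.211 = 2.170 m·K/W
ln(r₂/r₁)/(2πk) = 2.170 ⇒ k = 0.3213/(2π·2.170) = 0.0236 W/m·K

k = 0.0236 W/m·K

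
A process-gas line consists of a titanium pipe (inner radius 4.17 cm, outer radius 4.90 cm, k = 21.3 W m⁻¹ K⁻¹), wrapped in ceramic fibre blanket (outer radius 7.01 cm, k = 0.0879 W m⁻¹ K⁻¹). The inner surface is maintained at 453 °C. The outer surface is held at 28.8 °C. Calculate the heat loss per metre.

Q' = 653 W/m

Series thermal resistances, inner to outer:
  R'_titanium = ln(0.0490/0.0417)/(2πk) = 0.1613/(2π·21.3) = 0.001205 m·K/W
  R'_ceramic fibre blanket = ln(0.0701/0.0490)/(2πk) = 0.3581/(2π·0.0879) = 0.6484 m·K/W
ΣR = 0.001205 + 0.6484 = 0.6496 m·K/W
Q' = ΔT/ΣR = (453 °C − 28.8 °C)/0.6496 = 653 W/m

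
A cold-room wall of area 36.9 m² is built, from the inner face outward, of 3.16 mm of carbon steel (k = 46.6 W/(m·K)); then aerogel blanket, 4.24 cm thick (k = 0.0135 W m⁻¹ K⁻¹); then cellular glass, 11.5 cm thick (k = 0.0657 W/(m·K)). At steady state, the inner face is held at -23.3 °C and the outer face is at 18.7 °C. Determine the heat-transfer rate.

Treat each layer as a resistance in series:
  R_carbon steel = L/(kA) = 0.00316/(46.6·36.9) = 1.838×10^-6 K/W
  R_aerogel blanket = L/(kA) = 0.0424/(0.0135·36.9) = 0.08511 K/W
  R_cellular glass = L/(kA) = 0.115/(0.0657·36.9) = 0.04744 K/W
ΣR = 1.838×10^-6 + 0.08511 + 0.04744 = 0.1326 K/W
Q = ΔT/ΣR = (-23.3 °C − 18.7 °C)/0.1326 = -317 W
(Negative Q ⇒ heat flows inward; heat gain = 317 W.)

Q = 317 W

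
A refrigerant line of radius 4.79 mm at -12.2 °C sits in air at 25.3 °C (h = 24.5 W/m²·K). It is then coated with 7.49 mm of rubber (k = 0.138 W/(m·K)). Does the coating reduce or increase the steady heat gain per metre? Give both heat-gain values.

Critical radius for a cylinder: r_cr = k/h = 0.00563 m = 0.563 cm.
Outer radius after coating: r₂ = 0.00479 + 0.00749 = 0.01228 m.
r₁ < r_cr < r₂: heat gain rises to a maximum at r_cr then falls. Whether the coating helps depends on whether Q(r₂) has dropped back below Q(r₁).
Bare: R = 1/(2πr₁h) = 1.356 m·K/W; Q = 37.5/1.356 = 27.7 W/m.
Coated: R = R_cond + R_conv = 1.615 m·K/W; Q = 37.5/1.615 = 23.2 W/m.

reduces: 27.7 → 23.2 W/m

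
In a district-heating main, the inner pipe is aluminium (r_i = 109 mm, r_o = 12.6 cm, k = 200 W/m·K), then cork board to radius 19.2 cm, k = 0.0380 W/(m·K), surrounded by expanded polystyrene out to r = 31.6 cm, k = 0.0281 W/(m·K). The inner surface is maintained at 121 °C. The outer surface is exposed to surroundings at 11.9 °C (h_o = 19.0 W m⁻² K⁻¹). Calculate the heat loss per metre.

Treat each layer as a resistance in series:
  R'_aluminium = ln(0.126/0.109)/(2πk) = 0.1449/(2π·200) = 1.153×10^-4 m·K/W
  R'_cork board = ln(0.192/0.126)/(2πk) = 0.4212/(2π·0.0380) = 1.764 m·K/W
  R'_expanded polystyrene = ln(0.316/0.192)/(2πk) = 0.4982/(2π·0.0281) = 2.822 m·K/W
  R'_conv,out = 1/(2πr h) = 1/(2π·0.316·19.0) = 0.02651 m·K/W
ΣR = 1.153×10^-4 + 1.764 + 2.822 + 0.02651 = 4.613 m·K/W
Q' = ΔT/ΣR = (121 °C − 11.9 °C)/4.613 = 23.7 W/m

Q' = 23.7 W/m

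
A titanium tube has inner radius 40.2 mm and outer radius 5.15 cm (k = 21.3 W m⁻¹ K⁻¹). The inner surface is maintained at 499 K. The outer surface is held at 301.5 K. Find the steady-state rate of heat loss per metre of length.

Q' = 2πk·ΔT/ln(r₂/r₁) = 2π × 21.3 × 197.5 / ln(0.0515/0.0402) = 1.07×10^5 W/m

Q' = 1.07×10^5 W/m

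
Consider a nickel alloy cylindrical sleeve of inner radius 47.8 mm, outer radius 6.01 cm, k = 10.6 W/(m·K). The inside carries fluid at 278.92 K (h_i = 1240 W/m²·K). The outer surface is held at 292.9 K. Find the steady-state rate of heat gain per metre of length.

Treat each layer as a resistance in series:
  R'_conv,in = 1/(2πr h) = 1/(2π·0.0478·1240) = 0.002685 m·K/W
  R'_nickel alloy = ln(0.0601/0.0478)/(2πk) = 0.2290/(2π·10.6) = 0.003438 m·K/W
ΣR = 0.002685 + 0.003438 = 0.006123 m·K/W
Q' = ΔT/ΣR = (278.92 K − 292.9 K)/0.006123 = -2280 W/m
(Negative Q' ⇒ heat flows inward; heat gain = 2280 W/m.)

Q' = 2280 W/m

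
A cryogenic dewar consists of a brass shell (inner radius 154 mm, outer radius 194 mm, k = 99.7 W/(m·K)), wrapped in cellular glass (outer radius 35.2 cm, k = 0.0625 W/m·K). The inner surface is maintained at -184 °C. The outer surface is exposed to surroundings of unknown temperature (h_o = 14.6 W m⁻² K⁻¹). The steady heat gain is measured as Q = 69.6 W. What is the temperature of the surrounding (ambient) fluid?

Sum the resistances:
  R_brass = (1/0.154 − 1/0.194)/(4πk) = 1.339/(4π·99.7) = 0.001069 K/W
  R_cellular glass = (1/0.194 − 1/0.352)/(4πk) = 2.314/(4π·0.0625) = 2.946 K/W
  R_conv,out = 1/(4πr²h) = 1/(4π·0.352²·14.6) = 0.04399 K/W
ΣR = 2.991 K/W
ΔT = Q·ΣR = 69.6 × 2.991 = 208.2 K
Heat flows inward, so T_out = T_in + ΔT = -184 + 208.2 = 24.2 °C

T_out = 24.2 °C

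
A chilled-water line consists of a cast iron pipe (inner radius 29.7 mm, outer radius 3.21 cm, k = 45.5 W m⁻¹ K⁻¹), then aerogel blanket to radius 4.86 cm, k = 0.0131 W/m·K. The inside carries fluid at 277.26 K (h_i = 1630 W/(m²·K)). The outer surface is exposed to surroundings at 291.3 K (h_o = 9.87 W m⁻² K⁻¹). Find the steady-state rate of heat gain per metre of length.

Treat each layer as a resistance in series:
  R'_conv,in = 1/(2πr h) = 1/(2π·0.0297·1630) = 0.003288 m·K/W
  R'_cast iron = ln(0.0321/0.0297)/(2πk) = 0.07771/(2π·45.5) = 2.718×10^-4 m·K/W
  R'_aerogel blanket = ln(0.0486/0.0321)/(2πk) = 0.4148/(2π·0.0131) = 5.039 m·K/W
  R'_conv,out = 1/(2πr h) = 1/(2π·0.0486·9.87) = 0.3318 m·K/W
ΣR = 0.003288 + 2.718×10^-4 + 5.039 + 0.3318 = 5.374 m·K/W
Q' = ΔT/ΣR = (277.26 K − 291.3 K)/5.374 = -2.61 W/m
(Negative Q' ⇒ heat flows inward; heat gain = 2.61 W/m.)

Q' = 2.61 W/m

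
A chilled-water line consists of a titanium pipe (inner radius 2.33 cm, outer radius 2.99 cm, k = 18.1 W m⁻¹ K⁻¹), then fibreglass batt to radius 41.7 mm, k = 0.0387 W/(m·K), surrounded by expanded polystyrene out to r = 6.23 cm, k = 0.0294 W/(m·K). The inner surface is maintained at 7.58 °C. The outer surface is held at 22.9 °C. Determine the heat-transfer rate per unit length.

Q' = 4.32 W/m

Series thermal resistances, inner to outer:
  R'_titanium = ln(0.0299/0.0233)/(2πk) = 0.2494/(2π·18.1) = 0.002193 m·K/W
  R'_fibreglass batt = ln(0.0417/0.0299)/(2πk) = 0.3326/(2π·0.0387) = 1.368 m·K/W
  R'_expanded polystyrene = ln(0.0623/0.0417)/(2πk) = 0.4015/(2π·0.0294) = 2.173 m·K/W
ΣR = 0.002193 + 1.368 + 2.173 = 3.543 m·K/W
Q' = ΔT/ΣR = (7.58 °C − 22.9 °C)/3.543 = -4.32 W/m
(Negative Q' ⇒ heat flows inward; heat gain = 4.32 W/m.)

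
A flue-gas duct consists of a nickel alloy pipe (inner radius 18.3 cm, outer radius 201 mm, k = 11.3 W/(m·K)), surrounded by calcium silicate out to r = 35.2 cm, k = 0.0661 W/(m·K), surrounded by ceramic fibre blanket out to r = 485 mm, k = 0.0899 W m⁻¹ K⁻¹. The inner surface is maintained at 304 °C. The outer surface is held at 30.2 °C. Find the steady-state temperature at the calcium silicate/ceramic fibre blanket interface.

Treat each layer as a resistance in series:
  R'_nickel alloy = ln(0.201/0.183)/(2πk) = 0.09382/(2π·11.3) = 0.001321 m·K/W
  R'_calcium silicate = ln(0.352/0.201)/(2πk) = 0.5603/(2π·0.0661) = 1.349 m·K/W
  R'_ceramic fibre blanket = ln(0.485/0.352)/(2πk) = 0.3205/(2π·0.0899) = 0.5674 m·K/W
ΣR = 0.001321 + 1.349 + 0.5674 = 1.918 m·K/W
Q' = ΔT/ΣR = (304 °C − 30.2 °C)/1.918 = 142.8 W/m
From the inner boundary to the calcium silicate/ceramic fibre blanket interface, ΣR_partial = 1.350 m·K/W.
T_interface = T_in − Q'·ΣR_partial = 304 °C − (142.8)(1.350) = 111 °C

T = 111 °C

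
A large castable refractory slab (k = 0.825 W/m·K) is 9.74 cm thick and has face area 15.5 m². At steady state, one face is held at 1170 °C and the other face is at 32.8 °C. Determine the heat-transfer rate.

Q = 149 kW

Q = kA·ΔT/L = 0.825 × 15.5 × |1170 °C − 32.8 °C| / 0.0974 = 1.49×10^5 W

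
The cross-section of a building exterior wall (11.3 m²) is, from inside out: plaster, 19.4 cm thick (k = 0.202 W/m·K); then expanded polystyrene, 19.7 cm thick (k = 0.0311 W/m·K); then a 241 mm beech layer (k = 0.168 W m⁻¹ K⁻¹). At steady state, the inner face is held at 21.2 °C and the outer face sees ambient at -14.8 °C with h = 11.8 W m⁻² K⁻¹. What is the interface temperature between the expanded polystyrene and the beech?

Resistance network (inner→outer):
  R_plaster = L/(kA) = 0.194/(0.202·11.3) = 0.08499 K/W
  R_expanded polystyrene = L/(kA) = 0.197/(0.0311·11.3) = 0.5606 K/W
  R_beech = L/(kA) = 0.241/(0.168·11.3) = 0.1269 K/W
  R_conv,out = 1/(hA) = 1/(11.8·11.3) = 0.007500 K/W
ΣR = 0.08499 + 0.5606 + 0.1269 + 0.007500 = 0.7800 K/W
Q = ΔT/ΣR = (21.2 °C − -14.8 °C)/0.7800 = 46.15 W
From the inner boundary to the expanded polystyrene/beech interface, ΣR_partial = 0.6456 K/W.
T_interface = T_in − Q·ΣR_partial = 21.2 °C − (46.15)(0.6456) = -8.59 °C

T = -8.59 °C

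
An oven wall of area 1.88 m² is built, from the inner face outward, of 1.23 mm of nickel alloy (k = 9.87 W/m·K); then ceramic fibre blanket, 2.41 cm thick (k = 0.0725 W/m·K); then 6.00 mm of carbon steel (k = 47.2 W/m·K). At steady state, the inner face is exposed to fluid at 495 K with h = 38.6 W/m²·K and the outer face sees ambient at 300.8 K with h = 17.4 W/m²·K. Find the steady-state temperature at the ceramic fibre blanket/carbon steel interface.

T = 327.7 K

Resistance network (inner→outer):
  R_conv,in = 1/(hA) = 1/(38.6·1.88) = 0.01378 K/W
  R_nickel alloy = L/(kA) = 0.00123/(9.87·1.88) = 6.629×10^-5 K/W
  R_ceramic fibre blanket = L/(kA) = 0.0241/(0.0725·1.88) = 0.1768 K/W
  R_carbon steel = L/(kA) = 0.00600/(47.2·1.88) = 6.762×10^-5 K/W
  R_conv,out = 1/(hA) = 1/(17.4·1.88) = 0.03057 K/W
ΣR = 0.01378 + 6.629×10^-5 + 0.1768 + 6.762×10^-5 + 0.03057 = 0.2213 K/W
Q = ΔT/ΣR = (495 K − 300.8 K)/0.2213 = 877.5 W
From the inner boundary to the ceramic fibre blanket/carbon steel interface, ΣR_partial = 0.1906 K/W.
T_interface = T_in − Q·ΣR_partial = 495 K − (877.5)(0.1906) = 327.7 K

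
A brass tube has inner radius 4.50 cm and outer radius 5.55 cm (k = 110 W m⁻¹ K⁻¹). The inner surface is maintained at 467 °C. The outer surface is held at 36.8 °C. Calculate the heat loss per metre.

Q' = 2πk·ΔT/ln(r₂/r₁) = 2π × 110 × 430.2 / ln(0.0555/0.0450) = 1.42×10^6 W/m

Q' = 1.42×10^6 W/m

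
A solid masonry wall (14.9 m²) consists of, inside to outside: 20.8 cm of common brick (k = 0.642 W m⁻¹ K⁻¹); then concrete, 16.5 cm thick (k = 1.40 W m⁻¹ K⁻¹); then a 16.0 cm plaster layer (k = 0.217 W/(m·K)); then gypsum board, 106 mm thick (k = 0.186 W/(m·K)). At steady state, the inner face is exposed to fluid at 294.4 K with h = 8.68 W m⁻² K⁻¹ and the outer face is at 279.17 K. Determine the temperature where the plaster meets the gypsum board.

Series thermal resistances, inner to outer:
  R_conv,in = 1/(hA) = 1/(8.68·14.9) = 0.007732 K/W
  R_common brick = L/(kA) = 0.208/(0.642·14.9) = 0.02174 K/W
  R_concrete = L/(kA) = 0.165/(1.40·14.9) = 0.007910 K/W
  R_plaster = L/(kA) = 0.160/(0.217·14.9) = 0.04949 K/W
  R_gypsum board = L/(kA) = 0.106/(0.186·14.9) = 0.03825 K/W
ΣR = 0.007732 + 0.02174 + 0.007910 + 0.04949 + 0.03825 = 0.1251 K/W
Q = ΔT/ΣR = (294.4 K − 279.17 K)/0.1251 = 121.7 W
From the inner boundary to the plaster/gypsum board interface, ΣR_partial = 0.08687 K/W.
T_interface = T_in − Q·ΣR_partial = 294.4 K − (121.7)(0.08687) = 283.8 K

T = 283.8 K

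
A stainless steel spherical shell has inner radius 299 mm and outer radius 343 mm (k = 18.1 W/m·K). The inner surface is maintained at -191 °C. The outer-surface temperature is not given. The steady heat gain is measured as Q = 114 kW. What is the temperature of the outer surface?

Sum the resistances:
  R_stainless steel = (1/0.299 − 1/0.343)/(4πk) = 0.4290/(4π·18.1) = 0.001886 K/W
ΣR = 0.001886 K/W
ΔT = Q·ΣR = 1.14×10^5 × 0.001886 = 215.0 K
Heat flows inward, so T_out = T_in + ΔT = -191 + 215.0 = 24.0 °C

T_out = 24.0 °C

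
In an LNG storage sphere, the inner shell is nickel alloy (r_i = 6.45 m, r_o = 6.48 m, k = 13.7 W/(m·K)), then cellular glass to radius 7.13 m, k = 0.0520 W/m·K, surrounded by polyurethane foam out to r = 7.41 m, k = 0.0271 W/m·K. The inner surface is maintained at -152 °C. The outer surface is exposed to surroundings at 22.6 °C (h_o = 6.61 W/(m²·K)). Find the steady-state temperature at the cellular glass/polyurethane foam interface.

Resistance network (inner→outer):
  R_nickel alloy = (1/6.45 − 1/6.48)/(4πk) = 7.178×10^-4/(4π·13.7) = 4.169×10^-6 K/W
  R_cellular glass = (1/6.48 − 1/7.13)/(4πk) = 0.01407/(4π·0.0520) = 0.02153 K/W
  R_polyurethane foam = (1/7.13 − 1/7.41)/(4πk) = 0.005300/(4π·0.0271) = 0.01556 K/W
  R_conv,out = 1/(4πr²h) = 1/(4π·7.41²·6.61) = 2.193×10^-4 K/W
ΣR = 4.169×10^-6 + 0.02153 + 0.01556 + 2.193×10^-4 = 0.03731 K/W
Q = ΔT/ΣR = (-152 °C − 22.6 °C)/0.03731 = -4680 W
From the inner boundary to the cellular glass/polyurethane foam interface, ΣR_partial = 0.02153 K/W.
T_interface = T_in − Q·ΣR_partial = -152 °C − (-4680)(0.02153) = -51.2 °C

T = -51.2 °C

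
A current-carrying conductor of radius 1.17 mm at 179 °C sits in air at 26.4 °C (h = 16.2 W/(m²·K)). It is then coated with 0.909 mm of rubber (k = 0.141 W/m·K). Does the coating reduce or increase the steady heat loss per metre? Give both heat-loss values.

Critical radius for a cylinder: r_cr = k/h = 0.00870 m = 0.870 cm.
Outer radius after coating: r₂ = 0.00117 + 9.09×10^-4 = 0.002079 m.
Since r₁ < r_cr and r₂ ≤ r_cr, the coating moves toward the maximum at r_cr — heat loss rises.
Bare: R = 1/(2πr₁h) = 8.397 m·K/W; Q = 152.6/8.397 = 18.2 W/m.
Coated: R = R_cond + R_conv = 5.374 m·K/W; Q = 152.6/5.374 = 28.4 W/m.

increases: 18.2 → 28.4 W/m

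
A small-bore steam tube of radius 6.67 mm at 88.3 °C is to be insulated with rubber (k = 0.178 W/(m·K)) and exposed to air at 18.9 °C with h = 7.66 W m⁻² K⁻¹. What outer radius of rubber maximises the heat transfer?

For a cylinder, r_cr = k_ins/h = 0.178/7.66 = 0.0232 m = 2.32 cm

r_cr = 2.32 cm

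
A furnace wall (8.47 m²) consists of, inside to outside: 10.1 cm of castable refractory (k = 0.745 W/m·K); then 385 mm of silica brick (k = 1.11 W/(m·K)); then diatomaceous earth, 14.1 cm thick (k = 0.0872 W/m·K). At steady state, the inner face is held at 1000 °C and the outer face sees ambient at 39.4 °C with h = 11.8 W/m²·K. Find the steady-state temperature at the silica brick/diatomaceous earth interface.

T = 788 °C

Treat each layer as a resistance in series:
  R_castable refractory = L/(kA) = 0.101/(0.745·8.47) = 0.01601 K/W
  R_silica brick = L/(kA) = 0.385/(1.11·8.47) = 0.04095 K/W
  R_diatomaceous earth = L/(kA) = 0.141/(0.0872·8.47) = 0.1909 K/W
  R_conv,out = 1/(hA) = 1/(11.8·8.47) = 0.01001 K/W
ΣR = 0.01601 + 0.04095 + 0.1909 + 0.01001 = 0.2579 K/W
Q = ΔT/ΣR = (1000 °C − 39.4 °C)/0.2579 = 3725 W
From the inner boundary to the silica brick/diatomaceous earth interface, ΣR_partial = 0.05696 K/W.
T_interface = T_in − Q·ΣR_partial = 1000 °C − (3725)(0.05696) = 788 °C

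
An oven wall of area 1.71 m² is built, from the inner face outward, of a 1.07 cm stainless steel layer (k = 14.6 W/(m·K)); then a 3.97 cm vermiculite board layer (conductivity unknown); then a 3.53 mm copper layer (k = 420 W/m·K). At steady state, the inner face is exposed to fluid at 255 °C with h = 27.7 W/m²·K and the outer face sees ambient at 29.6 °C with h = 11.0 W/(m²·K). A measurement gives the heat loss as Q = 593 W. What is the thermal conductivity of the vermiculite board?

k = 0.0760 W/m·K

ΣR = ΔT/Q = |255 − 29.6|/593 = 0.3801 K/W
Known resistances:
  R_conv,in = 1/(hA) = 1/(27.7·1.71) = 0.02111 K/W
  R_stainless steel = L/(kA) = 0.0107/(14.6·1.71) = 4.286×10^-4 K/W
  R_copper = L/(kA) = 0.00353/(420·1.71) = 4.915×10^-6 K/W
  R_conv,out = 1/(hA) = 1/(11.0·1.71) = 0.05316 K/W
R_vermiculite board = ΣR − ΣR_known = 0.3801 − 0.07470 = 0.3054 K/W
L/(kA) = 0.3054 ⇒ k = 0.0397/(0.3054·1.71) = 0.0760 W/m·K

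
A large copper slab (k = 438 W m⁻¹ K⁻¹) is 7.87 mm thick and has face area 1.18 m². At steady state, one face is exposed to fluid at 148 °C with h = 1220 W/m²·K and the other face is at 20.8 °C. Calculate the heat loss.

Q = 179 kW

Resistance network (inner→outer):
  R_conv,in = 1/(hA) = 1/(1220·1.18) = 6.946×10^-4 K/W
  R_copper = L/(kA) = 0.00787/(438·1.18) = 1.523×10^-5 K/W
ΣR = 6.946×10^-4 + 1.523×10^-5 = 7.098×10^-4 K/W
Q = ΔT/ΣR = (148 °C − 20.8 °C)/7.098×10^-4 = 1.79×10^5 W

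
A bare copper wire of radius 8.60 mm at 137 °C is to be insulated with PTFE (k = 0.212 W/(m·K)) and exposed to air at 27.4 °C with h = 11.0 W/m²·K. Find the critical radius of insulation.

For a cylinder, r_cr = k_ins/h = 0.212/11.0 = 0.0193 m = 1.93 cm

r_cr = 1.93 cm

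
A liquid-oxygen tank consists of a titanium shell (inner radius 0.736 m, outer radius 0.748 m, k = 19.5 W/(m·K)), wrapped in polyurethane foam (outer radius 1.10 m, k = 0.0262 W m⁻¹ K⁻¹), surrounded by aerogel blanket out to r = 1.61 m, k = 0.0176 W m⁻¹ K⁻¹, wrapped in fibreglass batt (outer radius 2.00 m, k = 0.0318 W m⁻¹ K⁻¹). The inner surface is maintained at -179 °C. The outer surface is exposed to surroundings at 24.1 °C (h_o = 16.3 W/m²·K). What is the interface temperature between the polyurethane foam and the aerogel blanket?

Series thermal resistances, inner to outer:
  R_titanium = (1/0.736 − 1/0.748)/(4πk) = 0.02180/(4π·19.5) = 8.895×10^-5 K/W
  R_polyurethane foam = (1/0.748 − 1/1.10)/(4πk) = 0.4278/(4π·0.0262) = 1.299 K/W
  R_aerogel blanket = (1/1.10 − 1/1.61)/(4πk) = 0.2880/(4π·0.0176) = 1.302 K/W
  R_fibreglass batt = (1/1.61 − 1/2.00)/(4πk) = 0.1211/(4π·0.0318) = 0.3031 K/W
  R_conv,out = 1/(4πr²h) = 1/(4π·2.00²·16.3) = 0.001221 K/W
ΣR = 8.895×10^-5 + 1.299 + 1.302 + 0.3031 + 0.001221 = 2.905 K/W
Q = ΔT/ΣR = (-179 °C − 24.1 °C)/2.905 = -69.91 W
From the inner boundary to the polyurethane foam/aerogel blanket interface, ΣR_partial = 1.299 K/W.
T_interface = T_in − Q·ΣR_partial = -179 °C − (-69.91)(1.299) = -88.2 °C

T = -88.2 °C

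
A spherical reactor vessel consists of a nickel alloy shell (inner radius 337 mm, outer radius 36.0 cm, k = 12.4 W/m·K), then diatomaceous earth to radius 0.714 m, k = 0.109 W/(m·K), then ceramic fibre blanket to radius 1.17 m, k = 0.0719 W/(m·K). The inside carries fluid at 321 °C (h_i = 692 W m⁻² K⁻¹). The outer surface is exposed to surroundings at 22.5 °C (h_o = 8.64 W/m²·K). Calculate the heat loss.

Resistance network (inner→outer):
  R_conv,in = 1/(4πr²h) = 1/(4π·0.337²·692) = 0.001013 K/W
  R_nickel alloy = (1/0.337 − 1/0.360)/(4πk) = 0.1896/(4π·12.4) = 0.001217 K/W
  R_diatomaceous earth = (1/0.360 − 1/0.714)/(4πk) = 1.377/(4π·0.109) = 1.005 K/W
  R_ceramic fibre blanket = (1/0.714 − 1/1.17)/(4πk) = 0.5459/(4π·0.0719) = 0.6041 K/W
  R_conv,out = 1/(4πr²h) = 1/(4π·1.17²·8.64) = 0.006728 K/W
ΣR = 0.001013 + 0.001217 + 1.005 + 0.6041 + 0.006728 = 1.618 K/W
Q = ΔT/ΣR = (321 °C − 22.5 °C)/1.618 = 184 W

Q = 184 W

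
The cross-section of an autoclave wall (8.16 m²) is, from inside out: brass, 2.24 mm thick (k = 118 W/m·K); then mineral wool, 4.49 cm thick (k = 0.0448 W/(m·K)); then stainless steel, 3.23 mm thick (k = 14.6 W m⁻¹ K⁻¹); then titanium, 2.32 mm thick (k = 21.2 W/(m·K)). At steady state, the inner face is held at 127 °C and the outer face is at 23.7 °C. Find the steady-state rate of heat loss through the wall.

Q = 841 W

Treat each layer as a resistance in series:
  R_brass = L/(kA) = 0.00224/(118·8.16) = 2.326×10^-6 K/W
  R_mineral wool = L/(kA) = 0.0449/(0.0448·8.16) = 0.1228 K/W
  R_stainless steel = L/(kA) = 0.00323/(14.6·8.16) = 2.711×10^-5 K/W
  R_titanium = L/(kA) = 0.00232/(21.2·8.16) = 1.341×10^-5 K/W
ΣR = 2.326×10^-6 + 0.1228 + 2.711×10^-5 + 1.341×10^-5 = 0.1228 K/W
Q = ΔT/ΣR = (127 °C − 23.7 °C)/0.1228 = 841 W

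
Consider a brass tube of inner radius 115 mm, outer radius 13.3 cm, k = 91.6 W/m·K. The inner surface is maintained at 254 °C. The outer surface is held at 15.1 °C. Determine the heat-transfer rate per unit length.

Q' = 9.46×10^5 W/m

Q' = 2πk·ΔT/ln(r₂/r₁) = 2π × 91.6 × 238.9 / ln(0.133/0.115) = 9.46×10^5 W/m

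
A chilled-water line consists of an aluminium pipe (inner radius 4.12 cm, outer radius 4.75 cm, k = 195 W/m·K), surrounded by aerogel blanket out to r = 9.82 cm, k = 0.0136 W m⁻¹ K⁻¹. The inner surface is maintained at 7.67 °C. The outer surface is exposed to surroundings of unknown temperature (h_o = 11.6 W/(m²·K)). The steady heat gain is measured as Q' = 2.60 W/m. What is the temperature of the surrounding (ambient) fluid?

T_out = 30.1 °C

Series resistances:
  R'_aluminium = ln(0.0475/0.0412)/(2πk) = 0.1423/(2π·195) = 1.161×10^-4 m·K/W
  R'_aerogel blanket = ln(0.0982/0.0475)/(2πk) = 0.7263/(2π·0.0136) = 8.499 m·K/W
  R'_conv,out = 1/(2πr h) = 1/(2π·0.0982·11.6) = 0.1397 m·K/W
ΣR = 8.639 m·K/W
ΔT = Q'·ΣR = 2.60 × 8.639 = 22.46 K
Heat flows inward, so T_out = T_in + ΔT = 7.67 + 22.46 = 30.1 °C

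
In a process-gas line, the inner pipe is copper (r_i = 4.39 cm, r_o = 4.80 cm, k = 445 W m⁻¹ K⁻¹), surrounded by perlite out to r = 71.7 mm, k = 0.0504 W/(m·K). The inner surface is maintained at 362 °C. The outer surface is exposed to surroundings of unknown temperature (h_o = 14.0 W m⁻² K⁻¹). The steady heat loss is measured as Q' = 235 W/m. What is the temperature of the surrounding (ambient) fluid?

T_out = 26.9 °C

Sum the resistances:
  R'_copper = ln(0.0480/0.0439)/(2πk) = 0.08929/(2π·445) = 3.193×10^-5 m·K/W
  R'_perlite = ln(0.0717/0.0480)/(2πk) = 0.4013/(2π·0.0504) = 1.267 m·K/W
  R'_conv,out = 1/(2πr h) = 1/(2π·0.0717·14.0) = 0.1586 m·K/W
ΣR = 1.426 m·K/W
ΔT = Q'·ΣR = 235 × 1.426 = 335.1 K
Heat flows outward, so T_out = T_in − ΔT = 362 − 335.1 = 26.9 °C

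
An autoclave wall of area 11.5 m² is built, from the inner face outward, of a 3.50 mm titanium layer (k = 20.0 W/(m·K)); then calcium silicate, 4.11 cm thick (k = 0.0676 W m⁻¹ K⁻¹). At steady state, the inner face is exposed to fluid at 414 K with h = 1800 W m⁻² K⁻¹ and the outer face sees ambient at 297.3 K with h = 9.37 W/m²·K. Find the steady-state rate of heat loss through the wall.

Q = 1880 W

Treat each layer as a resistance in series:
  R_conv,in = 1/(hA) = 1/(1800·11.5) = 4.831×10^-5 K/W
  R_titanium = L/(kA) = 0.00350/(20.0·11.5) = 1.522×10^-5 K/W
  R_calcium silicate = L/(kA) = 0.0411/(0.0676·11.5) = 0.05287 K/W
  R_conv,out = 1/(hA) = 1/(9.37·11.5) = 0.009280 K/W
ΣR = 4.831×10^-5 + 1.522×10^-5 + 0.05287 + 0.009280 = 0.06221 K/W
Q = ΔT/ΣR = (414 K − 297.3 K)/0.06221 = 1880 W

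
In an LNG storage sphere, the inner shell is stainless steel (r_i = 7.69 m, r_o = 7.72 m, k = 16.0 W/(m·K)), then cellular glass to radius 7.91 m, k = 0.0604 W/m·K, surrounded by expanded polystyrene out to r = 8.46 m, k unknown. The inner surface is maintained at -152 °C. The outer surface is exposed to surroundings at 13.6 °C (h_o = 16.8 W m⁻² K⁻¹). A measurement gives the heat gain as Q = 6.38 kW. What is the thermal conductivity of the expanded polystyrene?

k = 0.0300 W/m·K

ΣR = ΔT/Q = |-152 − 13.6|/6380 = 0.02596 K/W
Known resistances:
  R_stainless steel = (1/7.69 − 1/7.72)/(4πk) = 5.053×10^-4/(4π·16.0) = 2.513×10^-6 K/W
  R_cellular glass = (1/7.72 − 1/7.91)/(4πk) = 0.003111/(4π·0.0604) = 0.004099 K/W
  R_conv,out = 1/(4πr²h) = 1/(4π·8.46²·16.8) = 6.618×10^-5 K/W
R_expanded polystyrene = ΣR − ΣR_known = 0.02596 − 0.004168 = 0.02179 K/W
(1/r₁−1/r₂)/(4πk) = 0.02179 ⇒ k = 0.008219/(4π·0.02179) = 0.0300 W/m·K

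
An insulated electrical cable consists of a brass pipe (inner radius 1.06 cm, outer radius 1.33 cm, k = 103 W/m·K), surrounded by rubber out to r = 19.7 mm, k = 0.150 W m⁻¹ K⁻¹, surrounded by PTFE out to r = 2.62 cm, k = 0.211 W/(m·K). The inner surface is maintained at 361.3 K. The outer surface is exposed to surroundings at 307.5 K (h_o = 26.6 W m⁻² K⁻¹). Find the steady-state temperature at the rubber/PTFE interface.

T = 335.2 K

Treat each layer as a resistance in series:
  R'_brass = ln(0.0133/0.0106)/(2πk) = 0.2269/(2π·103) = 3.506×10^-4 m·K/W
  R'_rubber = ln(0.0197/0.0133)/(2πk) = 0.3929/(2π·0.150) = 0.4168 m·K/W
  R'_PTFE = ln(0.0262/0.0197)/(2πk) = 0.2851/(2π·0.211) = 0.2151 m·K/W
  R'_conv,out = 1/(2πr h) = 1/(2π·0.0262·26.6) = 0.2284 m·K/W
ΣR = 3.506×10^-4 + 0.4168 + 0.2151 + 0.2284 = 0.8607 m·K/W
Q' = ΔT/ΣR = (361.3 K − 307.5 K)/0.8607 = 62.51 W/m
From the inner boundary to the rubber/PTFE interface, ΣR_partial = 0.4172 m·K/W.
T_interface = T_in − Q'·ΣR_partial = 361.3 K − (62.51)(0.4172) = 335.2 K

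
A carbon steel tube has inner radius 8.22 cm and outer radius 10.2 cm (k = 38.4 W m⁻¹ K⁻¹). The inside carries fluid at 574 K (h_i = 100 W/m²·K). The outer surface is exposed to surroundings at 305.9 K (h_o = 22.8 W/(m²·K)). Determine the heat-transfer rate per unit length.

Q' = 3.02 kW/m

Treat each layer as a resistance in series:
  R'_conv,in = 1/(2πr h) = 1/(2π·0.0822·100) = 0.01936 m·K/W
  R'_carbon steel = ln(0.102/0.0822)/(2πk) = 0.2158/(2π·38.4) = 8.945×10^-4 m·K/W
  R'_conv,out = 1/(2πr h) = 1/(2π·0.102·22.8) = 0.06844 m·K/W
ΣR = 0.01936 + 8.945×10^-4 + 0.06844 = 0.08869 m·K/W
Q' = ΔT/ΣR = (574 K − 305.9 K)/0.08869 = 3020 W/m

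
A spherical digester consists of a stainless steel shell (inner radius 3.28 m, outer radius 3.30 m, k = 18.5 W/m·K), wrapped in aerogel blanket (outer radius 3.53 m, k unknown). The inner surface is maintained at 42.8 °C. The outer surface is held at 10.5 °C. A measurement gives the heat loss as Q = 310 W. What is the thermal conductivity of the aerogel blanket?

k = 0.0151 W/m·K

ΣR = ΔT/Q = |42.8 − 10.5|/310 = 0.1042 K/W
Known resistances:
  R_stainless steel = (1/3.28 − 1/3.30)/(4πk) = 0.001848/(4π·18.5) = 7.948×10^-6 K/W
R_aerogel blanket = ΣR − ΣR_known = 0.1042 − 7.948×10^-6 = 0.1042 K/W
(1/r₁−1/r₂)/(4πk) = 0.1042 ⇒ k = 0.01974/(4π·0.1042) = 0.0151 W/m·K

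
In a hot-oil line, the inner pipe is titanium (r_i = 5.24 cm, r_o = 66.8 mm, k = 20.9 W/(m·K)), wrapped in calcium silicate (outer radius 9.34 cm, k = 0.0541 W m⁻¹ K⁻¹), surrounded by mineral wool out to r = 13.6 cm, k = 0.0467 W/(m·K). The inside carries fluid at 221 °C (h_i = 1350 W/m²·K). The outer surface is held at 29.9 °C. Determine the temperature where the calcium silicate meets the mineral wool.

Treat each layer as a resistance in series:
  R'_conv,in = 1/(2πr h) = 1/(2π·0.0524·1350) = 0.002250 m·K/W
  R'_titanium = ln(0.0668/0.0524)/(2πk) = 0.2428/(2π·20.9) = 0.001849 m·K/W
  R'_calcium silicate = ln(0.0934/0.0668)/(2πk) = 0.3352/(2π·0.0541) = 0.9861 m·K/W
  R'_mineral wool = ln(0.136/0.0934)/(2πk) = 0.3758/(2π·0.0467) = 1.281 m·K/W
ΣR = 0.002250 + 0.001849 + 0.9861 + 1.281 = 2.271 m·K/W
Q' = ΔT/ΣR = (221 °C − 29.9 °C)/2.271 = 84.15 W/m
From the inner boundary to the calcium silicate/mineral wool interface, ΣR_partial = 0.9902 m·K/W.
T_interface = T_in − Q'·ΣR_partial = 221 °C − (84.15)(0.9902) = 138 °C

T = 138 °C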